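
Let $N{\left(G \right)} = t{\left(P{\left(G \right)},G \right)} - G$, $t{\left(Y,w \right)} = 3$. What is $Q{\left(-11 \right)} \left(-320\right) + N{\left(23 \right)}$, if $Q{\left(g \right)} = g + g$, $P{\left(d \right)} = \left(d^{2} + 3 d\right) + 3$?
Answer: $7020$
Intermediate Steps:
$P{\left(d \right)} = 3 + d^{2} + 3 d$
$N{\left(G \right)} = 3 - G$
$Q{\left(g \right)} = 2 g$
$Q{\left(-11 \right)} \left(-320\right) + N{\left(23 \right)} = 2 \left(-11\right) \left(-320\right) + \left(3 - 23\right) = \left(-22\right) \left(-320\right) + \left(3 - 23\right) = 7040 - 20 = 7020$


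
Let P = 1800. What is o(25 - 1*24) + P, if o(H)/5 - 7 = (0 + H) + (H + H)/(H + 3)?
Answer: 3685/2 ≈ 1842.5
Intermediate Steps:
o(H) = 35 + 5*H + 10*H/(3 + H) (o(H) = 35 + 5*((0 + H) + (H + H)/(H + 3)) = 35 + 5*(H + (2*H)/(3 + H)) = 35 + 5*(H + 2*H/(3 + H)) = 35 + (5*H + 10*H/(3 + H)) = 35 + 5*H + 10*H/(3 + H))
o(25 - 1*24) + P = 5*(21 + (25 - 1*24)**2 + 12*(25 - 1*24))/(3 + (25 - 1*24)) + 1800 = 5*(21 + (25 - 24)**2 + 12*(25 - 24))/(3 + (25 - 24)) + 1800 = 5*(21 + 1**2 + 12*1)/(3 + 1) + 1800 = 5*(21 + 1 + 12)/4 + 1800 = 5*(1/4)*34 + 1800 = 85/2 + 1800 = 3685/2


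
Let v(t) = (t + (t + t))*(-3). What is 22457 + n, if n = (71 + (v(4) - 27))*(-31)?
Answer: 22209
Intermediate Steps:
v(t) = -9*t (v(t) = (t + 2*t)*(-3) = (3*t)*(-3) = -9*t)
n = -248 (n = (71 + (-9*4 - 27))*(-31) = (71 + (-36 - 27))*(-31) = (71 - 63)*(-31) = 8*(-31) = -248)
22457 + n = 22457 - 248 = 22209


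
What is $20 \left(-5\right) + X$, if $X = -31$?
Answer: $-131$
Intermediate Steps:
$20 \left(-5\right) + X = 20 \left(-5\right) - 31 = -100 - 31 = -131$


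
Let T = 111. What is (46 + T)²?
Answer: 24649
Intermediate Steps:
(46 + T)² = (46 + 111)² = 157² = 24649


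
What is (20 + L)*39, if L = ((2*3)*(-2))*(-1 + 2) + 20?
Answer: 1092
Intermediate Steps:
L = 8 (L = (6*(-2))*1 + 20 = -12*1 + 20 = -12 + 20 = 8)
(20 + L)*39 = (20 + 8)*39 = 28*39 = 1092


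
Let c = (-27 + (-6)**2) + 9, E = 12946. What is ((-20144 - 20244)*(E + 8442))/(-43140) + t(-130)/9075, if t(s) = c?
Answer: 130652567722/6524925 ≈ 20024.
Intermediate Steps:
c = 18 (c = (-27 + 36) + 9 = 9 + 9 = 18)
t(s) = 18
((-20144 - 20244)*(E + 8442))/(-43140) + t(-130)/9075 = ((-20144 - 20244)*(12946 + 8442))/(-43140) + 18/9075 = -40388*21388*(-1/43140) + 18*(1/9075) = -863818544*(-1/43140) + 6/3025 = 215954636/10785 + 6/3025 = 130652567722/6524925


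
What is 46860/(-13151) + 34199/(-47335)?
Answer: -2667869149/622502585 ≈ -4.2857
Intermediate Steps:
46860/(-13151) + 34199/(-47335) = 46860*(-1/13151) + 34199*(-1/47335) = -46860/13151 - 34199/47335 = -2667869149/622502585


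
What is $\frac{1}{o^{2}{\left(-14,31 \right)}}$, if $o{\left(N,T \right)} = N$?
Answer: $\frac{1}{196} \approx 0.005102$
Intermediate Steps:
$\frac{1}{o^{2}{\left(-14,31 \right)}} = \frac{1}{\left(-14\right)^{2}} = \frac{1}{196}$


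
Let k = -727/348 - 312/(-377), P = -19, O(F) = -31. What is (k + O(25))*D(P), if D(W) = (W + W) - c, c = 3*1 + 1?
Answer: 78589/58 ≈ 1355.0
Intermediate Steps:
c = 4 (c = 3 + 1 = 4)
k = -439/348 (k = -727*1/348 - 312*(-1/377) = -727/348 + 24/29 = -439/348 ≈ -1.2615)
D(W) = -4 + 2*W (D(W) = (W + W) - 1*4 = 2*W - 4 = -4 + 2*W)
(k + O(25))*D(P) = (-439/348 - 31)*(-4 + 2*(-19)) = -11227*(-4 - 38)/348 = -11227/348*(-42) = 78589/58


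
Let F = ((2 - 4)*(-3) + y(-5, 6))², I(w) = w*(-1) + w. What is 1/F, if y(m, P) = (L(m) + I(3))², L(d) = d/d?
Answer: 1/49 ≈ 0.020408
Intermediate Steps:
L(d) = 1
I(w) = 0 (I(w) = -w + w = 0)
y(m, P) = 1 (y(m, P) = (1 + 0)² = 1² = 1)
F = 49 (F = ((2 - 4)*(-3) + 1)² = (-2*(-3) + 1)² = (6 + 1)² = 7² = 49)
1/F = 1/49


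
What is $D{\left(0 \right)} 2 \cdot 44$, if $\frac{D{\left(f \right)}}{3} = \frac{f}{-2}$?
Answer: $0$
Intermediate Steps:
$D{\left(f \right)} = - \frac{3 f}{2}$ ($D{\left(f \right)} = 3 \frac{f}{-2} = 3 f \left(- \frac{1}{2}\right) = 3 \left(- \frac{f}{2}\right) = - \frac{3 f}{2}$)
$D{\left(0 \right)} 2 \cdot 44 = \left(- \frac{3}{2}\right) 0 \cdot 2 \cdot 44 = 0 \cdot 2 \cdot 44 = 0 \cdot 44 = 0$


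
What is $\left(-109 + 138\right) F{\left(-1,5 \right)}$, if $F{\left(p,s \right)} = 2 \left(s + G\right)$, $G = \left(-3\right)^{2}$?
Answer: $812$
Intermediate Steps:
$G = 9$
$F{\left(p,s \right)} = 18 + 2 s$ ($F{\left(p,s \right)} = 2 \left(s + 9\right) = 2 \left(9 + s\right) = 18 + 2 s$)
$\left(-109 + 138\right) F{\left(-1,5 \right)} = \left(-109 + 138\right) \left(18 + 2 \cdot 5\right) = 29 \left(18 + 10\right) = 29 \cdot 28 = 812$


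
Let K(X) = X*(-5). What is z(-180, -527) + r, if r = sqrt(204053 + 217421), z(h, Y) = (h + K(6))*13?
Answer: -2730 + sqrt(421474) ≈ -2080.8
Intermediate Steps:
K(X) = -5*X
z(h, Y) = -390 + 13*h (z(h, Y) = (h - 5*6)*13 = (h - 30)*13 = (-30 + h)*13 = -390 + 13*h)
r = sqrt(421474) ≈ 649.21
z(-180, -527) + r = (-390 + 13*(-180)) + sqrt(421474) = (-390 - 2340) + sqrt(421474) = -2730 + sqrt(421474)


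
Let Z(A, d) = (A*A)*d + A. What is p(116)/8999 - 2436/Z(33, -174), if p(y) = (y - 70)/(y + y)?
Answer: 849086281/65922318484 ≈ 0.012880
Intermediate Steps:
p(y) = (-70 + y)/(2*y) (p(y) = (-70 + y)/((2*y)) = (-70 + y)*(1/(2*y)) = (-70 + y)/(2*y))
Z(A, d) = A + d*A² (Z(A, d) = A²*d + A = d*A² + A = A + d*A²)
p(116)/8999 - 2436/Z(33, -174) = ((½)*(-70 + 116)/116)/8999 - 2436*1/(33*(1 + 33*(-174))) = ((½)*(1/116)*46)*(1/8999) - 2436*1/(33*(1 - 5742)) = (23/116)*(1/8999) - 2436/(33*(-5741)) = 23/1043884 - 2436/(-189453) = 23/1043884 - 2436*(-1/189453) = 23/1043884 + 812/63151 = 849086281/65922318484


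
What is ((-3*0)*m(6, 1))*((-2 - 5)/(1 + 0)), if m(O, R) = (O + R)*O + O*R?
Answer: 0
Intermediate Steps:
m(O, R) = O*R + O*(O + R) (m(O, R) = O*(O + R) + O*R = O*R + O*(O + R))
((-3*0)*m(6, 1))*((-2 - 5)/(1 + 0)) = ((-3*0)*(6*(6 + 2*1)))*((-2 - 5)/(1 + 0)) = (0*(6*(6 + 2)))*(-7/1) = (0*(6*8))*(-7*1) = (0*48)*(-7) = 0*(-7) = 0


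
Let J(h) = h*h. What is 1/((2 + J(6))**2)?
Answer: 1/1444 ≈ 0.00069252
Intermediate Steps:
J(h) = h**2
1/((2 + J(6))**2) = 1/((2 + 6**2)**2) = 1/((2 + 36)**2) = 1/(38**2) = 1/1444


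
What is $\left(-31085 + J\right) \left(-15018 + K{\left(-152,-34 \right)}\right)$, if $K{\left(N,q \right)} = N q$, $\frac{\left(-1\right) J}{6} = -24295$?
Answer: $-1129647250$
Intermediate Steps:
$J = 145770$ ($J = \left(-6\right) \left(-24295\right) = 145770$)
$\left(-31085 + J\right) \left(-15018 + K{\left(-152,-34 \right)}\right) = \left(-31085 + 145770\right) \left(-15018 - -5168\right) = 114685 \left(-15018 + 5168\right) = 114685 \left(-9850\right) = -1129647250$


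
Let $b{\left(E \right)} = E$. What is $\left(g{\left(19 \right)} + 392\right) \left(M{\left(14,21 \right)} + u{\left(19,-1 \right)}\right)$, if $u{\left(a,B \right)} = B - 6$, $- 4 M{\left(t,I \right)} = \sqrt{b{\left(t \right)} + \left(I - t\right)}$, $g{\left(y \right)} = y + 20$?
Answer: $-3017 - \frac{431 \sqrt{21}}{4} \approx -3510.8$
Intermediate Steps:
$g{\left(y \right)} = 20 + y$
$M{\left(t,I \right)} = - \frac{\sqrt{I}}{4}$ ($M{\left(t,I \right)} = - \frac{\sqrt{t + \left(I - t\right)}}{4} = - \frac{\sqrt{I}}{4}$)
$u{\left(a,B \right)} = -6 + B$
$\left(g{\left(19 \right)} + 392\right) \left(M{\left(14,21 \right)} + u{\left(19,-1 \right)}\right) = \left(\left(20 + 19\right) + 392\right) \left(- \frac{\sqrt{21}}{4} - 7\right) = \left(39 + 392\right) \left(- \frac{\sqrt{21}}{4} - 7\right) = 431 \left(-7 - \frac{\sqrt{21}}{4}\right) = -3017 - \frac{431 \sqrt{21}}{4}$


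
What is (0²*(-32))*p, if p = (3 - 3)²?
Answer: 0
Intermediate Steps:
p = 0 (p = 0² = 0)
(0²*(-32))*p = (0²*(-32))*0 = (0*(-32))*0 = 0*0 = 0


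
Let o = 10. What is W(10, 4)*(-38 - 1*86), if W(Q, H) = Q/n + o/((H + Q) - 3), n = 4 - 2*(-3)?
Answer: -2604/11 ≈ -236.73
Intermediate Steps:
n = 10 (n = 4 - 1*(-6) = 4 + 6 = 10)
W(Q, H) = 10/(-3 + H + Q) + Q/10 (W(Q, H) = Q/10 + 10/((H + Q) - 3) = Q*(⅒) + 10/(-3 + H + Q) = Q/10 + 10/(-3 + H + Q) = 10/(-3 + H + Q) + Q/10)
W(10, 4)*(-38 - 1*86) = ((100 + 10² - 3*10 + 4*10)/(10*(-3 + 4 + 10)))*(-38 - 1*86) = ((⅒)*(100 + 100 - 30 + 40)/11)*(-38 - 86) = ((⅒)*(1/11)*210)*(-124) = (21/11)*(-124) = -2604/11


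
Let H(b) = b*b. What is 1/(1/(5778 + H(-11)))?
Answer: 5899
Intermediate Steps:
H(b) = b**2
1/(1/(5778 + H(-11))) = 1/(1/(5778 + (-11)**2)) = 1/(1/(5778 + 121)) = 1/(1/5899) = 5899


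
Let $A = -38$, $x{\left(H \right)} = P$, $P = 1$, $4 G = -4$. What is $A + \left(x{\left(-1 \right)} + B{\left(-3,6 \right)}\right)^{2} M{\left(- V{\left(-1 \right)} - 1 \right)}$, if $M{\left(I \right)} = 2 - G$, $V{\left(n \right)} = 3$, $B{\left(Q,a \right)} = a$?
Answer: $109$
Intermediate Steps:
$G = -1$ ($G = \frac{1}{4} \left(-4\right) = -1$)
$x{\left(H \right)} = 1$
$M{\left(I \right)} = 3$ ($M{\left(I \right)} = 2 - -1 = 2 + 1 = 3$)
$A + \left(x{\left(-1 \right)} + B{\left(-3,6 \right)}\right)^{2} M{\left(- V{\left(-1 \right)} - 1 \right)} = -38 + \left(1 + 6\right)^{2} \cdot 3 = -38 + 7^{2} \cdot 3 = -38 + 49 \cdot 3 = -38 + 147 = 109$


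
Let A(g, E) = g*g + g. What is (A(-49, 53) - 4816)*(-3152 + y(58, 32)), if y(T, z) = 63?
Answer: 7611296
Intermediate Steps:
A(g, E) = g + g**2 (A(g, E) = g**2 + g = g + g**2)
(A(-49, 53) - 4816)*(-3152 + y(58, 32)) = (-49*(1 - 49) - 4816)*(-3152 + 63) = (-49*(-48) - 4816)*(-3089) = (2352 - 4816)*(-3089) = -2464*(-3089) = 7611296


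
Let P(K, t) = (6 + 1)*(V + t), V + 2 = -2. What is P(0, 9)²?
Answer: 1225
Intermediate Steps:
V = -4 (V = -2 - 2 = -4)
P(K, t) = -28 + 7*t (P(K, t) = (6 + 1)*(-4 + t) = 7*(-4 + t) = -28 + 7*t)
P(0, 9)² = (-28 + 7*9)² = (-28 + 63)² = 35² = 1225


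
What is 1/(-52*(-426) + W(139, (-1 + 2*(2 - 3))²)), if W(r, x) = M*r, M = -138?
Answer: 1/2970 ≈ 0.00033670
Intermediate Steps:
W(r, x) = -138*r
1/(-52*(-426) + W(139, (-1 + 2*(2 - 3))²)) = 1/(-52*(-426) - 138*139) = 1/(22152 - 19182) = 1/2970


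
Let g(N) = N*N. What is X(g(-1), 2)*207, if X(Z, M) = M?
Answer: 414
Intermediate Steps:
g(N) = N**2
X(g(-1), 2)*207 = 2*207 = 414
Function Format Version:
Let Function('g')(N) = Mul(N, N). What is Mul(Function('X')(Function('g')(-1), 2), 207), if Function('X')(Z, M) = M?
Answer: 414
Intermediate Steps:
Function('g')(N) = Pow(N, 2)
Mul(Function('X')(Function('g')(-1), 2), 207) = Mul(2, 207) = 414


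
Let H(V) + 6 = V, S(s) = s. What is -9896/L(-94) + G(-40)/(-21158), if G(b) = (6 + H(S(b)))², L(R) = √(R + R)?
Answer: -800/10579 + 4948*I*√47/47 ≈ -0.075621 + 721.74*I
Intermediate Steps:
L(R) = √2*√R (L(R) = √(2*R) = √2*√R)
H(V) = -6 + V
G(b) = b² (G(b) = (6 + (-6 + b))² = b²)
-9896/L(-94) + G(-40)/(-21158) = -9896*(-I*√47/94) + (-40)²/(-21158) = -9896*(-I*√47/94) + 1600*(-1/21158) = -9896*(-I*√47/94) - 800/10579 = -(-4948)*I*√47/47 - 800/10579 = 4948*I*√47/47 - 800/10579 = -800/10579 + 4948*I*√47/47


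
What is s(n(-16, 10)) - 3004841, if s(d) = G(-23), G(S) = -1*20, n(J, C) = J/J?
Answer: -3004861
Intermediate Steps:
n(J, C) = 1
G(S) = -20
s(d) = -20
s(n(-16, 10)) - 3004841 = -20 - 3004841 = -3004861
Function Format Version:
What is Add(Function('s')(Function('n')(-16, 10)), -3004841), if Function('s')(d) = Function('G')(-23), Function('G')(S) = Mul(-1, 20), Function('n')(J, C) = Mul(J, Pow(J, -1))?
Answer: -3004861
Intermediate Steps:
Function('n')(J, C) = 1
Function('G')(S) = -20
Function('s')(d) = -20
Add(Function('s')(Function('n')(-16, 10)), -3004841) = Add(-20, -3004841) = -3004861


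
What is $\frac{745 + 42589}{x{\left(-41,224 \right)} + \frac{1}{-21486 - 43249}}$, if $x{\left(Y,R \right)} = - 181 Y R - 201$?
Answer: $\frac{1402613245}{53798118852} \approx 0.026072$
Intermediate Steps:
$x{\left(Y,R \right)} = -201 - 181 R Y$ ($x{\left(Y,R \right)} = - 181 R Y - 201 = -201 - 181 R Y$)
$\frac{745 + 42589}{x{\left(-41,224 \right)} + \frac{1}{-21486 - 43249}} = \frac{745 + 42589}{\left(-201 - 40544 \left(-41\right)\right) + \frac{1}{-21486 - 43249}} = \frac{43334}{\left(-201 + 1662304\right) + \frac{1}{-64735}} = \frac{43334}{1662103 - \frac{1}{64735}} = \frac{43334}{\frac{107596237704}{64735}} = 43334 \cdot \frac{64735}{107596237704} = \frac{1402613245}{53798118852}$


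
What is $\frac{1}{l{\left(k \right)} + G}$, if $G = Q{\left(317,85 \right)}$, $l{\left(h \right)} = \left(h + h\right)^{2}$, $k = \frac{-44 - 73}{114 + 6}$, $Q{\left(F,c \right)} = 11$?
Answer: $\frac{400}{5921} \approx 0.067556$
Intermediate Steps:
$k = - \frac{39}{40}$ ($k = - \frac{117}{120} = \left(-117\right) \frac{1}{120} = - \frac{39}{40} \approx -0.975$)
$l{\left(h \right)} = 4 h^{2}$ ($l{\left(h \right)} = \left(2 h\right)^{2} = 4 h^{2}$)
$G = 11$
$\frac{1}{l{\left(k \right)} + G} = \frac{1}{4 \left(- \frac{39}{40}\right)^{2} + 11} = \frac{1}{4 \cdot \frac{1521}{1600} + 11} = \frac{1}{\frac{1521}{400} + 11} = \frac{1}{\frac{5921}{400}} = \frac{400}{5921}$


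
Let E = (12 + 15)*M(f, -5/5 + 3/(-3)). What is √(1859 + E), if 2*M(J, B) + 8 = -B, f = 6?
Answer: √1778 ≈ 42.166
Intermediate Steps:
M(J, B) = -4 - B/2 (M(J, B) = -4 + (-B)/2 = -4 - B/2)
E = -81 (E = (12 + 15)*(-4 - (-5/5 + 3/(-3))/2) = 27*(-4 - (-5*⅕ + 3*(-⅓))/2) = 27*(-4 - (-1 - 1)/2) = 27*(-4 - ½*(-2)) = 27*(-4 + 1) = 27*(-3) = -81)
√(1859 + E) = √(1859 - 81) = √1778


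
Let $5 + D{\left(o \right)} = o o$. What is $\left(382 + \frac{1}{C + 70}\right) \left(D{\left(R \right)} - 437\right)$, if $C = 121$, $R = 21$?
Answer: $- \frac{72963}{191} \approx -382.01$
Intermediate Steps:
$D{\left(o \right)} = -5 + o^{2}$ ($D{\left(o \right)} = -5 + o o = -5 + o^{2}$)
$\left(382 + \frac{1}{C + 70}\right) \left(D{\left(R \right)} - 437\right) = \left(382 + \frac{1}{121 + 70}\right) \left(\left(-5 + 21^{2}\right) - 437\right) = \left(382 + \frac{1}{191}\right) \left(\left(-5 + 441\right) - 437\right) = \left(382 + \frac{1}{191}\right) \left(436 - 437\right) = \frac{72963}{191} \left(-1\right) = - \frac{72963}{191}$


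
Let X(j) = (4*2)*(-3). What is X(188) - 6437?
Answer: -6461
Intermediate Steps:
X(j) = -24 (X(j) = 8*(-3) = -24)
X(188) - 6437 = -24 - 6437 = -6461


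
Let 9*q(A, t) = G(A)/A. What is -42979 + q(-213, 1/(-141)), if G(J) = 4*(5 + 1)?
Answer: -27463589/639 ≈ -42979.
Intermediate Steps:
G(J) = 24 (G(J) = 4*6 = 24)
q(A, t) = 8/(3*A) (q(A, t) = (24/A)/9 = 8/(3*A))
-42979 + q(-213, 1/(-141)) = -42979 + (8/3)/(-213) = -42979 + (8/3)*(-1/213) = -42979 - 8/639 = -27463589/639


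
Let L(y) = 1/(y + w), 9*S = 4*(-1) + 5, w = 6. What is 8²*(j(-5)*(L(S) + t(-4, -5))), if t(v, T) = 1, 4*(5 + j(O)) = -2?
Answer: -2048/5 ≈ -409.60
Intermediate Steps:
S = ⅑ (S = (4*(-1) + 5)/9 = (-4 + 5)/9 = (⅑)*1 = ⅑ ≈ 0.11111)
j(O) = -11/2 (j(O) = -5 + (¼)*(-2) = -5 - ½ = -11/2)
L(y) = 1/(6 + y) (L(y) = 1/(y + 6) = 1/(6 + y))
8²*(j(-5)*(L(S) + t(-4, -5))) = 8²*(-11*(1/(6 + ⅑) + 1)/2) = 64*(-11*(1/(55/9) + 1)/2) = 64*(-11*(9/55 + 1)/2) = 64*(-11/2*64/55) = 64*(-32/5) = -2048/5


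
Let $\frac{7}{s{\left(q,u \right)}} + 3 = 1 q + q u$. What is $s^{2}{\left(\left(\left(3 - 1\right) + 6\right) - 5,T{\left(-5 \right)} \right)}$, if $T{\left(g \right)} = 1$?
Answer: $\frac{49}{9} \approx 5.4444$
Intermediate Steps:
$s{\left(q,u \right)} = \frac{7}{-3 + q + q u}$ ($s{\left(q,u \right)} = \frac{7}{-3 + \left(1 q + q u\right)} = \frac{7}{-3 + \left(q + q u\right)} = \frac{7}{-3 + q + q u}$)
$s^{2}{\left(\left(\left(3 - 1\right) + 6\right) - 5,T{\left(-5 \right)} \right)} = \left(\frac{7}{-3 + \left(\left(\left(3 - 1\right) + 6\right) - 5\right) + \left(\left(\left(3 - 1\right) + 6\right) - 5\right) 1}\right)^{2} = \left(\frac{7}{-3 + \left(\left(2 + 6\right) - 5\right) + \left(\left(2 + 6\right) - 5\right) 1}\right)^{2} = \left(\frac{7}{-3 + \left(8 - 5\right) + \left(8 - 5\right) 1}\right)^{2} = \left(\frac{7}{-3 + 3 + 3 \cdot 1}\right)^{2} = \left(\frac{7}{-3 + 3 + 3}\right)^{2} = \left(\frac{7}{3}\right)^{2} = \frac{49}{9}$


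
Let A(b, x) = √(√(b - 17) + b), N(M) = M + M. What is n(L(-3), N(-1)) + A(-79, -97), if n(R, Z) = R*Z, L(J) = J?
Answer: 6 + √(-79 + 4*I*√6) ≈ 6.5501 + 8.9052*I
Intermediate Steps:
N(M) = 2*M
A(b, x) = √(b + √(-17 + b)) (A(b, x) = √(√(-17 + b) + b) = √(b + √(-17 + b)))
n(L(-3), N(-1)) + A(-79, -97) = -6*(-1) + √(-79 + √(-17 - 79)) = -3*(-2) + √(-79 + √(-96)) = 6 + √(-79 + 4*I*√6)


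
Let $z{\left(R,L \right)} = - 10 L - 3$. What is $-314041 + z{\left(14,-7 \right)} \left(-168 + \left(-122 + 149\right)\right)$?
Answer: $-323488$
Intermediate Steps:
$z{\left(R,L \right)} = -3 - 10 L$
$-314041 + z{\left(14,-7 \right)} \left(-168 + \left(-122 + 149\right)\right) = -314041 + \left(-3 - -70\right) \left(-168 + \left(-122 + 149\right)\right) = -314041 + \left(-3 + 70\right) \left(-168 + 27\right) = -314041 + 67 \left(-141\right) = -314041 - 9447 = -323488$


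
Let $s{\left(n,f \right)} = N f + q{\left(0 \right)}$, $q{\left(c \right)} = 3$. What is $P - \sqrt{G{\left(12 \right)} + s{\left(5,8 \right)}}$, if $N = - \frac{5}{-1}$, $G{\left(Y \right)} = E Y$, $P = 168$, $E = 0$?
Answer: $168 - \sqrt{43} \approx 161.44$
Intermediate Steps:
$G{\left(Y \right)} = 0$ ($G{\left(Y \right)} = 0 Y = 0$)
$N = 5$ ($N = \left(-5\right) \left(-1\right) = 5$)
$s{\left(n,f \right)} = 3 + 5 f$ ($s{\left(n,f \right)} = 5 f + 3 = 3 + 5 f$)
$P - \sqrt{G{\left(12 \right)} + s{\left(5,8 \right)}} = 168 - \sqrt{0 + \left(3 + 5 \cdot 8\right)} = 168 - \sqrt{0 + \left(3 + 40\right)} = 168 - \sqrt{0 + 43} = 168 - \sqrt{43}$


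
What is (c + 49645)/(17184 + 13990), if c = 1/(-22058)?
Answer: 1095069409/687636092 ≈ 1.5925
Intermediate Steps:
c = -1/22058 ≈ -4.5335e-5
(c + 49645)/(17184 + 13990) = (-1/22058 + 49645)/(17184 + 13990) = (1095069409/22058)/31174 = (1095069409/22058)*(1/31174) = 1095069409/687636092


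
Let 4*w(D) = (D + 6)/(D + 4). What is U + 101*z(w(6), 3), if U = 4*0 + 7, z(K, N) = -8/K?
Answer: -8059/3 ≈ -2686.3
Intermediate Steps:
w(D) = (6 + D)/(4*(4 + D)) (w(D) = ((D + 6)/(D + 4))/4 = ((6 + D)/(4 + D))/4 = (6 + D)/(4*(4 + D)))
U = 7 (U = 0 + 7 = 7)
U + 101*z(w(6), 3) = 7 + 101*(-8*4*(4 + 6)/(6 + 6)) = 7 + 101*(-8/((¼)*12/10)) = 7 + 101*(-8/((¼)*(⅒)*12)) = 7 + 101*(-8/3/10) = 7 + 101*(-8*10/3) = 7 + 101*(-80/3) = 7 - 8080/3 = -8059/3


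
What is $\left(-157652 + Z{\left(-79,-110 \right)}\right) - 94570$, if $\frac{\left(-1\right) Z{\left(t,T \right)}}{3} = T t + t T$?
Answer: $-304362$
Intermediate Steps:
$Z{\left(t,T \right)} = - 6 T t$ ($Z{\left(t,T \right)} = - 3 \left(T t + t T\right) = - 3 \left(T t + T t\right) = - 3 \cdot 2 T t = - 6 T t$)
$\left(-157652 + Z{\left(-79,-110 \right)}\right) - 94570 = \left(-157652 - \left(-660\right) \left(-79\right)\right) - 94570 = \left(-157652 - 52140\right) - 94570 = -209792 - 94570 = -304362$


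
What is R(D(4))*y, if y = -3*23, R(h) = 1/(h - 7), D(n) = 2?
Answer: 69/5 ≈ 13.800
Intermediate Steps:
R(h) = 1/(-7 + h)
y = -69
R(D(4))*y = -69/(-7 + 2) = -69/(-5) = -⅕*(-69) = 69/5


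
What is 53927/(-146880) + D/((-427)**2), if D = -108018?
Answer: -25698139823/26780483520 ≈ -0.95958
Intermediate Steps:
53927/(-146880) + D/((-427)**2) = 53927/(-146880) - 108018/((-427)**2) = 53927*(-1/146880) - 108018/182329 = -53927/146880 - 108018*1/182329 = -53927/146880 - 108018/182329 = -25698139823/26780483520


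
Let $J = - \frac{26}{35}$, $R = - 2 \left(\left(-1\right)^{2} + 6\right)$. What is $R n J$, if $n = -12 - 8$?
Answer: $-208$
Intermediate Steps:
$n = -20$ ($n = -12 - 8 = -20$)
$R = -14$ ($R = - 2 \left(1 + 6\right) = \left(-2\right) 7 = -14$)
$J = - \frac{26}{35}$ ($J = \left(-26\right) \frac{1}{35} = - \frac{26}{35} \approx -0.74286$)
$R n J = \left(-14\right) \left(-20\right) \left(- \frac{26}{35}\right) = 280 \left(- \frac{26}{35}\right) = -208$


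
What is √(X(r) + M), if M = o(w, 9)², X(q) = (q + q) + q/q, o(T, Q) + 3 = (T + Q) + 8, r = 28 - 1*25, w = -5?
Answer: 2*√22 ≈ 9.3808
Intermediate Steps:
r = 3 (r = 28 - 25 = 3)
o(T, Q) = 5 + Q + T (o(T, Q) = -3 + ((T + Q) + 8) = -3 + ((Q + T) + 8) = -3 + (8 + Q + T) = 5 + Q + T)
X(q) = 1 + 2*q (X(q) = 2*q + 1 = 1 + 2*q)
M = 81 (M = (5 + 9 - 5)² = 9² = 81)
√(X(r) + M) = √((1 + 2*3) + 81) = √((1 + 6) + 81) = √(7 + 81) = √88 = 2*√22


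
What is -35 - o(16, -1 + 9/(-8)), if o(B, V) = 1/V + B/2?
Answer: -723/17 ≈ -42.529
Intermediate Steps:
o(B, V) = 1/V + B/2 (o(B, V) = 1/V + B*(½) = 1/V + B/2)
-35 - o(16, -1 + 9/(-8)) = -35 - (1/(-1 + 9/(-8)) + (½)*16) = -35 - (1/(-1 + 9*(-⅛)) + 8) = -35 - (1/(-1 - 9/8) + 8) = -35 - (1/(-17/8) + 8) = -35 - (-8/17 + 8) = -35 - 1*128/17 = -35 - 128/17 = -723/17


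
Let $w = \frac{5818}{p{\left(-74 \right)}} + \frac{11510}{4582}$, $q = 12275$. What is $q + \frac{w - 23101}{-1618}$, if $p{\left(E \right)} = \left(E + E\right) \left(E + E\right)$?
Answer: $\frac{498911290237353}{40597289776} \approx 12289.0$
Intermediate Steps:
$p{\left(E \right)} = 4 E^{2}$ ($p{\left(E \right)} = 2 E 2 E = 4 E^{2}$)
$w = \frac{69693279}{25091032}$ ($w = \frac{5818}{4 \left(-74\right)^{2}} + \frac{11510}{4582} = \frac{5818}{4 \cdot 5476} + 11510 \cdot \frac{1}{4582} = \frac{5818}{21904} + \frac{5755}{2291} = 5818 \cdot \frac{1}{21904} + \frac{5755}{2291} = \frac{2909}{10952} + \frac{5755}{2291} = \frac{69693279}{25091032} \approx 2.7776$)
$q + \frac{w - 23101}{-1618} = 12275 + \frac{\frac{69693279}{25091032} - 23101}{-1618} = 12275 - - \frac{579558236953}{40597289776} = 12275 + \frac{579558236953}{40597289776} = \frac{498911290237353}{40597289776}$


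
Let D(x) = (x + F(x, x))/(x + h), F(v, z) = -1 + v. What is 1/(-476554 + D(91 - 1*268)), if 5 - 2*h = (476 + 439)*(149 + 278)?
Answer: -195527/93179173603 ≈ -2.0984e-6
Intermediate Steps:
h = -195350 (h = 5/2 - (476 + 439)*(149 + 278)/2 = 5/2 - 915*427/2 = 5/2 - 1/2*390705 = 5/2 - 390705/2 = -195350)
D(x) = (-1 + 2*x)/(-195350 + x) (D(x) = (x + (-1 + x))/(x - 195350) = (-1 + 2*x)/(-195350 + x))
1/(-476554 + D(91 - 1*268)) = 1/(-476554 + (-1 + 2*(91 - 1*268))/(-195350 + (91 - 1*268))) = 1/(-476554 + (-1 + 2*(91 - 268))/(-195350 + (91 - 268))) = 1/(-476554 + (-1 + 2*(-177))/(-195350 - 177)) = 1/(-476554 + (-1 - 354)/(-195527)) = 1/(-476554 - 1/195527*(-355)) = 1/(-476554 + 355/195527) = 1/(-93179173603/195527) = -195527/93179173603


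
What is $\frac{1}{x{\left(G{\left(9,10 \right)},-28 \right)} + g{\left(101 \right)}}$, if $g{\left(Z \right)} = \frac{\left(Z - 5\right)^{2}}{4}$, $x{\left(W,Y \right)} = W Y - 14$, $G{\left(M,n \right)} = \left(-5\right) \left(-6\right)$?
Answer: $\frac{1}{1450} \approx 0.00068966$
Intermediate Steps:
$G{\left(M,n \right)} = 30$
$x{\left(W,Y \right)} = -14 + W Y$
$g{\left(Z \right)} = \frac{\left(-5 + Z\right)^{2}}{4}$ ($g{\left(Z \right)} = \left(-5 + Z\right)^{2} \cdot \frac{1}{4} = \frac{\left(-5 + Z\right)^{2}}{4}$)
$\frac{1}{x{\left(G{\left(9,10 \right)},-28 \right)} + g{\left(101 \right)}} = \frac{1}{\left(-14 + 30 \left(-28\right)\right) + \frac{\left(-5 + 101\right)^{2}}{4}} = \frac{1}{\left(-14 - 840\right) + \frac{96^{2}}{4}} = \frac{1}{-854 + \frac{1}{4} \cdot 9216} = \frac{1}{-854 + 2304} = \frac{1}{1450}$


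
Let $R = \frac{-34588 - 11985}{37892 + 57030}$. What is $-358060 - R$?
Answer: $- \frac{33987724747}{94922} \approx -3.5806 \cdot 10^{5}$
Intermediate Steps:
$R = - \frac{46573}{94922} \approx -0.49064$
$-358060 - R = -358060 - - \frac{46573}{94922} = -358060 + \frac{46573}{94922} = - \frac{33987724747}{94922}$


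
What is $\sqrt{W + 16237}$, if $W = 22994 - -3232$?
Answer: $\sqrt{42463} \approx 206.07$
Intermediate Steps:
$W = 26226$ ($W = 22994 + 3232 = 26226$)
$\sqrt{W + 16237} = \sqrt{26226 + 16237} = \sqrt{42463}$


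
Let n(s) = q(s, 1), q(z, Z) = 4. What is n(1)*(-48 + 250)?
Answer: 808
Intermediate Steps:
n(s) = 4
n(1)*(-48 + 250) = 4*(-48 + 250) = 4*202 = 808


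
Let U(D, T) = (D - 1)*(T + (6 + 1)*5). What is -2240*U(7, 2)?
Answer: -497280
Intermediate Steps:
U(D, T) = (-1 + D)*(35 + T) (U(D, T) = (-1 + D)*(T + 7*5) = (-1 + D)*(T + 35) = (-1 + D)*(35 + T))
-2240*U(7, 2) = -2240*(-35 - 1*2 + 35*7 + 7*2) = -2240*(-35 - 2 + 245 + 14) = -2240*222 = -497280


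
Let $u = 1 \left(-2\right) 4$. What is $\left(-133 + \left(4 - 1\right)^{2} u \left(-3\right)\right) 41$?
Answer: $3403$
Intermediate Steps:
$u = -8$ ($u = \left(-2\right) 4 = -8$)
$\left(-133 + \left(4 - 1\right)^{2} u \left(-3\right)\right) 41 = \left(-133 + \left(4 - 1\right)^{2} \left(-8\right) \left(-3\right)\right) 41 = \left(-133 + 3^{2} \left(-8\right) \left(-3\right)\right) 41 = \left(-133 + 9 \left(-8\right) \left(-3\right)\right) 41 = \left(-133 - -216\right) 41 = \left(-133 + 216\right) 41 = 83 \cdot 41 = 3403$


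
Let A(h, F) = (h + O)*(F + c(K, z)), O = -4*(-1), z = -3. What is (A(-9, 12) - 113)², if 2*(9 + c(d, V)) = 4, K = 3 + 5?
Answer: 19044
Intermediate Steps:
K = 8
c(d, V) = -7 (c(d, V) = -9 + (½)*4 = -9 + 2 = -7)
O = 4
A(h, F) = (-7 + F)*(4 + h) (A(h, F) = (h + 4)*(F - 7) = (4 + h)*(-7 + F) = (-7 + F)*(4 + h))
(A(-9, 12) - 113)² = ((-28 - 7*(-9) + 4*12 + 12*(-9)) - 113)² = ((-28 + 63 + 48 - 108) - 113)² = (-25 - 113)² = (-138)² = 19044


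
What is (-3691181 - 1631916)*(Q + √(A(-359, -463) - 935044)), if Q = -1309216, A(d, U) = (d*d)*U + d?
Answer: 6969083761952 - 5323097*I*√60607306 ≈ 6.9691e+12 - 4.1441e+10*I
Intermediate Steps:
A(d, U) = d + U*d² (A(d, U) = d²*U + d = U*d² + d = d + U*d²)
(-3691181 - 1631916)*(Q + √(A(-359, -463) - 935044)) = (-3691181 - 1631916)*(-1309216 + √(-359*(1 - 463*(-359)) - 935044)) = -5323097*(-1309216 + √(-359*(1 + 166217) - 935044)) = -5323097*(-1309216 + √(-359*166218 - 935044)) = -5323097*(-1309216 + √(-59672262 - 935044)) = -5323097*(-1309216 + √(-60607306)) = -5323097*(-1309216 + I*√60607306) = 6969083761952 - 5323097*I*√60607306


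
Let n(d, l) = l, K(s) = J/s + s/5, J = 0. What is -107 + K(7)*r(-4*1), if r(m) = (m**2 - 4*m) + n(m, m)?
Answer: -339/5 ≈ -67.800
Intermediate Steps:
K(s) = s/5 (K(s) = 0/s + s/5 = 0 + s*(1/5) = 0 + s/5 = s/5)
r(m) = m**2 - 3*m (r(m) = (m**2 - 4*m) + m = m**2 - 3*m)
-107 + K(7)*r(-4*1) = -107 + ((1/5)*7)*((-4*1)*(-3 - 4*1)) = -107 + 7*(-4*(-3 - 4))/5 = -107 + 7*(-4*(-7))/5 = -107 + (7/5)*28 = -107 + 196/5 = -339/5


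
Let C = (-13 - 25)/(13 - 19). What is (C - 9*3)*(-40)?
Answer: 2480/3 ≈ 826.67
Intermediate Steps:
C = 19/3 (C = -38/(-6) = -38*(-⅙) = 19/3 ≈ 6.3333)
(C - 9*3)*(-40) = (19/3 - 9*3)*(-40) = (19/3 - 27)*(-40) = -62/3*(-40) = 2480/3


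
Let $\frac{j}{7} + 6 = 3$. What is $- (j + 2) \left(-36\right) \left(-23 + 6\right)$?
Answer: $11628$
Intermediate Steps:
$j = -21$ ($j = -42 + 7 \cdot 3 = -42 + 21 = -21$)
$- (j + 2) \left(-36\right) \left(-23 + 6\right) = - (-21 + 2) \left(-36\right) \left(-23 + 6\right) = \left(-1\right) \left(-19\right) \left(-36\right) \left(-17\right) = 19 \left(-36\right) \left(-17\right) = \left(-684\right) \left(-17\right) = 11628$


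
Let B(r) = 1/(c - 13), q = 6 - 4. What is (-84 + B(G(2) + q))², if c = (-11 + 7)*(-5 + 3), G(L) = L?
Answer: 177241/25 ≈ 7089.6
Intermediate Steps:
q = 2
c = 8 (c = -4*(-2) = 8)
B(r) = -⅕ (B(r) = 1/(8 - 13) = 1/(-5) = -⅕)
(-84 + B(G(2) + q))² = (-84 - ⅕)² = (-421/5)² = 177241/25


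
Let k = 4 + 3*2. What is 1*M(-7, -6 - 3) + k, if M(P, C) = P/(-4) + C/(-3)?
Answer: 59/4 ≈ 14.750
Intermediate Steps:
M(P, C) = -C/3 - P/4 (M(P, C) = P*(-¼) + C*(-⅓) = -P/4 - C/3 = -C/3 - P/4)
k = 10 (k = 4 + 6 = 10)
1*M(-7, -6 - 3) + k = 1*(-(-6 - 3)/3 - ¼*(-7)) + 10 = 1*(-⅓*(-9) + 7/4) + 10 = 1*(3 + 7/4) + 10 = 1*(19/4) + 10 = 19/4 + 10 = 59/4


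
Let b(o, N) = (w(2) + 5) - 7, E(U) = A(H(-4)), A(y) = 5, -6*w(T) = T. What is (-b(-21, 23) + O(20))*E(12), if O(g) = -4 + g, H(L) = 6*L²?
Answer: 275/3 ≈ 91.667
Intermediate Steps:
w(T) = -T/6
E(U) = 5
b(o, N) = -7/3 (b(o, N) = (-⅙*2 + 5) - 7 = (-⅓ + 5) - 7 = 14/3 - 7 = -7/3)
(-b(-21, 23) + O(20))*E(12) = (-1*(-7/3) + (-4 + 20))*5 = (7/3 + 16)*5 = (55/3)*5 = 275/3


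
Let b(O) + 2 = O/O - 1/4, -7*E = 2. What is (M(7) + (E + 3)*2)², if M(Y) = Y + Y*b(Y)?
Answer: 10609/784 ≈ 13.532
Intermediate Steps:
E = -2/7 (E = -⅐*2 = -2/7 ≈ -0.28571)
b(O) = -5/4 (b(O) = -2 + (O/O - 1/4) = -2 + (1 - 1*¼) = -2 + (1 - ¼) = -2 + ¾ = -5/4)
M(Y) = -Y/4 (M(Y) = Y + Y*(-5/4) = Y - 5*Y/4 = -Y/4)
(M(7) + (E + 3)*2)² = (-¼*7 + (-2/7 + 3)*2)² = (-7/4 + (19/7)*2)² = (-7/4 + 38/7)² = (103/28)² = 10609/784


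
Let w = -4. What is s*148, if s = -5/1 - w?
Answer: -148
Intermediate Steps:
s = -1 (s = -5/1 - 1*(-4) = -5*1 + 4 = -5 + 4 = -1)
s*148 = -1*148 = -148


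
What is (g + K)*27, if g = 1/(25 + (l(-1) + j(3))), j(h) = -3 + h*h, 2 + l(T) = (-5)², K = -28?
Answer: -1511/2 ≈ -755.50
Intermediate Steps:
l(T) = 23 (l(T) = -2 + (-5)² = -2 + 25 = 23)
j(h) = -3 + h²
g = 1/54 (g = 1/(25 + (23 + (-3 + 3²))) = 1/(25 + (23 + (-3 + 9))) = 1/(25 + (23 + 6)) = 1/(25 + 29) = 1/54 ≈ 0.018519)
(g + K)*27 = (1/54 - 28)*27 = -1511/54*27 = -1511/2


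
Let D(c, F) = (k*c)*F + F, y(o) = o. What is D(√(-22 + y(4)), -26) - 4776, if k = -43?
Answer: -4802 + 3354*I*√2 ≈ -4802.0 + 4743.3*I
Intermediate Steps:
D(c, F) = F - 43*F*c (D(c, F) = (-43*c)*F + F = -43*F*c + F = F - 43*F*c)
D(√(-22 + y(4)), -26) - 4776 = -26*(1 - 43*√(-22 + 4)) - 4776 = -26*(1 - 129*I*√2) - 4776 = (-26 + 3354*I*√2) - 4776 = -4802 + 3354*I*√2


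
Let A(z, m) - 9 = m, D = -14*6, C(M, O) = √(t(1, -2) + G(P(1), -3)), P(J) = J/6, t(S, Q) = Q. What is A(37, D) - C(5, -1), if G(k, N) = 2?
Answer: -75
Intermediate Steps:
P(J) = J/6 (P(J) = J*(⅙) = J/6)
C(M, O) = 0 (C(M, O) = √(-2 + 2) = √0 = 0)
D = -84
A(z, m) = 9 + m
A(37, D) - C(5, -1) = (9 - 84) - 1*0 = -75 + 0 = -75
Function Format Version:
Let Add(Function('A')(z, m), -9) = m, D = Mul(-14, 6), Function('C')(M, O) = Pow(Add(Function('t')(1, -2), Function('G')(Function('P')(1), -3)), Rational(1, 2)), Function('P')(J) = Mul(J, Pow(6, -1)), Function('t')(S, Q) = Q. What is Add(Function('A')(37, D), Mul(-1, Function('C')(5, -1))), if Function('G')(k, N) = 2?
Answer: -75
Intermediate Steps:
Function('P')(J) = Mul(Rational(1, 6), J) (Function('P')(J) = Mul(J, Rational(1, 6)) = Mul(Rational(1, 6), J))
Function('C')(M, O) = 0 (Function('C')(M, O) = Pow(Add(-2, 2), Rational(1, 2)) = Pow(0, Rational(1, 2)) = 0)
D = -84
Function('A')(z, m) = Add(9, m)
Add(Function('A')(37, D), Mul(-1, Function('C')(5, -1))) = Add(Add(9, -84), Mul(-1, 0)) = Add(-75, 0) = -75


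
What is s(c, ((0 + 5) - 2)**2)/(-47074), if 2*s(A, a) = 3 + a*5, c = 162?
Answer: -12/23537 ≈ -0.00050984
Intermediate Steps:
s(A, a) = 3/2 + 5*a/2 (s(A, a) = (3 + a*5)/2 = (3 + 5*a)/2 = 3/2 + 5*a/2)
s(c, ((0 + 5) - 2)**2)/(-47074) = (3/2 + 5*((0 + 5) - 2)**2/2)/(-47074) = (3/2 + 5*(5 - 2)**2/2)*(-1/47074) = (3/2 + (5/2)*3**2)*(-1/47074) = (3/2 + (5/2)*9)*(-1/47074) = (3/2 + 45/2)*(-1/47074) = 24*(-1/47074) = -12/23537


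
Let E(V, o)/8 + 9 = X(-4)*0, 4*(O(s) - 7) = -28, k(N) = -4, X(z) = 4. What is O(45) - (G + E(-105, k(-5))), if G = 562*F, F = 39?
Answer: -21846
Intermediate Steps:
O(s) = 0 (O(s) = 7 + (¼)*(-28) = 7 - 7 = 0)
E(V, o) = -72 (E(V, o) = -72 + 8*(4*0) = -72 + 8*0 = -72 + 0 = -72)
G = 21918 (G = 562*39 = 21918)
O(45) - (G + E(-105, k(-5))) = 0 - (21918 - 72) = 0 - 1*21846 = 0 - 21846 = -21846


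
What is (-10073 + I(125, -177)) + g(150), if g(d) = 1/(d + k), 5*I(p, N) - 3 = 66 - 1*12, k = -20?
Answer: -1308007/130 ≈ -10062.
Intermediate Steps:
I(p, N) = 57/5 (I(p, N) = ⅗ + (66 - 1*12)/5 = ⅗ + (66 - 12)/5 = ⅗ + (⅕)*54 = ⅗ + 54/5 = 57/5)
g(d) = 1/(-20 + d) (g(d) = 1/(d - 20) = 1/(-20 + d))
(-10073 + I(125, -177)) + g(150) = (-10073 + 57/5) + 1/(-20 + 150) = -50308/5 + 1/130 = -1308007/130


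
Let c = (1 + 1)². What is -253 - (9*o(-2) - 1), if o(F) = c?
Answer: -288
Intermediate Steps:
c = 4 (c = 2² = 4)
o(F) = 4
-253 - (9*o(-2) - 1) = -253 - (9*4 - 1) = -253 - (36 - 1) = -253 - 1*35 = -253 - 35 = -288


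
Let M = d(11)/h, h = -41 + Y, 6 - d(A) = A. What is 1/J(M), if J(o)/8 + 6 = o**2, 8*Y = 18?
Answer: -961/46000 ≈ -0.020891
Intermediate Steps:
Y = 9/4 (Y = (1/8)*18 = 9/4 ≈ 2.2500)
d(A) = 6 - A
h = -155/4 (h = -41 + 9/4 = -155/4 ≈ -38.750)
M = 4/31 (M = (6 - 1*11)/(-155/4) = (6 - 11)*(-4/155) = -5*(-4/155) = 4/31 ≈ 0.12903)
J(o) = -48 + 8*o**2
1/J(M) = 1/(-48 + 8*(4/31)**2) = 1/(-48 + 8*(16/961)) = 1/(-48 + 128/961) = 1/(-46000/961) = -961/46000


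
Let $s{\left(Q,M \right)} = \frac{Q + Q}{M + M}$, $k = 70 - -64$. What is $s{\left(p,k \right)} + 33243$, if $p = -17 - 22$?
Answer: $\frac{4454523}{134} \approx 33243.0$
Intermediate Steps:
$k = 134$ ($k = 70 + 64 = 134$)
$p = -39$
$s{\left(Q,M \right)} = \frac{Q}{M}$ ($s{\left(Q,M \right)} = \frac{2 Q}{2 M} = 2 Q \frac{1}{2 M} = \frac{Q}{M}$)
$s{\left(p,k \right)} + 33243 = - \frac{39}{134} + 33243 = \frac{4454523}{134}$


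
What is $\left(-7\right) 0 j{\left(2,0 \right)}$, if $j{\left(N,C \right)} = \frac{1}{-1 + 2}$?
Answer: $0$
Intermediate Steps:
$j{\left(N,C \right)} = 1$ ($j{\left(N,C \right)} = 1^{-1} = 1$)
$\left(-7\right) 0 j{\left(2,0 \right)} = \left(-7\right) 0 \cdot 1 = 0 \cdot 1 = 0$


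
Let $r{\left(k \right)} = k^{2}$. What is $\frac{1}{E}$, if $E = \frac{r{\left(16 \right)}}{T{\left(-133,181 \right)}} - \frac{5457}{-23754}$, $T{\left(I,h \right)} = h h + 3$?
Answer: $\frac{606134}{143983} \approx 4.2098$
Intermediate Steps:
$T{\left(I,h \right)} = 3 + h^{2}$ ($T{\left(I,h \right)} = h^{2} + 3 = 3 + h^{2}$)
$E = \frac{143983}{606134}$ ($E = \frac{16^{2}}{3 + 181^{2}} - \frac{5457}{-23754} = \frac{256}{3 + 32761} - - \frac{17}{74} = \frac{256}{32764} + \frac{17}{74} = 256 \cdot \frac{1}{32764} + \frac{17}{74} = \frac{64}{8191} + \frac{17}{74} = \frac{143983}{606134} \approx 0.23754$)
$\frac{1}{E} = \frac{1}{\frac{143983}{606134}} = \frac{606134}{143983}$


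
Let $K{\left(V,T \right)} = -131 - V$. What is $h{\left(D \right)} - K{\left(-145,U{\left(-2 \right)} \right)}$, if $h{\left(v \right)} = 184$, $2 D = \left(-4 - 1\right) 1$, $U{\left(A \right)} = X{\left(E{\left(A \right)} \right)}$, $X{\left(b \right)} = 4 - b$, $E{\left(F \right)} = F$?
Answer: $170$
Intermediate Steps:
$U{\left(A \right)} = 4 - A$
$D = - \frac{5}{2}$ ($D = \frac{\left(-4 - 1\right) 1}{2} = \frac{\left(-5\right) 1}{2} = \frac{1}{2} \left(-5\right) = - \frac{5}{2} \approx -2.5$)
$h{\left(D \right)} - K{\left(-145,U{\left(-2 \right)} \right)} = 184 - \left(-131 - -145\right) = 184 - \left(-131 + 145\right) = 184 - 14 = 170$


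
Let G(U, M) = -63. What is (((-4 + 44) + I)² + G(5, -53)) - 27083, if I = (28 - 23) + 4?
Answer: -24745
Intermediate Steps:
I = 9 (I = 5 + 4 = 9)
(((-4 + 44) + I)² + G(5, -53)) - 27083 = (((-4 + 44) + 9)² - 63) - 27083 = ((40 + 9)² - 63) - 27083 = (49² - 63) - 27083 = (2401 - 63) - 27083 = 2338 - 27083 = -24745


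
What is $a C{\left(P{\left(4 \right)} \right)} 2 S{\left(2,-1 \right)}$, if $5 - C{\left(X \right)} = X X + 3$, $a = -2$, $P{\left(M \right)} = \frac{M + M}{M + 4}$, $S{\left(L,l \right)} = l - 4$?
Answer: $20$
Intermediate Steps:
$S{\left(L,l \right)} = -4 + l$
$P{\left(M \right)} = \frac{2 M}{4 + M}$
$C{\left(X \right)} = 2 - X^{2}$ ($C{\left(X \right)} = 5 - \left(X X + 3\right) = 5 - \left(X^{2} + 3\right) = 5 - \left(3 + X^{2}\right) = 2 - X^{2}$)
$a C{\left(P{\left(4 \right)} \right)} 2 S{\left(2,-1 \right)} = - 2 \left(2 - \left(2 \cdot 4 \frac{1}{4 + 4}\right)^{2}\right) 2 \left(-4 - 1\right) = - 2 \left(2 - \left(2 \cdot 4 \cdot \frac{1}{8}\right)^{2}\right) 2 \left(-5\right) = - 2 \left(2 - 1^{2}\right) 2 \left(-5\right) = - 2 \left(2 - 1\right) 2 \left(-5\right) = \left(-2\right) 1 \cdot 2 \left(-5\right) = \left(-2\right) 2 \left(-5\right) = \left(-4\right) \left(-5\right) = 20$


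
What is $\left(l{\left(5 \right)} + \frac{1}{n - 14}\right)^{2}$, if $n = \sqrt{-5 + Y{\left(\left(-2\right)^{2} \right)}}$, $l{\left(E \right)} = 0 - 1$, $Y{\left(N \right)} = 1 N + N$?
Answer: $\frac{\left(15 - \sqrt{3}\right)^{2}}{\left(14 - \sqrt{3}\right)^{2}} \approx 1.1697$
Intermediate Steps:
$Y{\left(N \right)} = 2 N$ ($Y{\left(N \right)} = N + N = 2 N$)
$l{\left(E \right)} = -1$ ($l{\left(E \right)} = 0 - 1 = -1$)
$n = \sqrt{3}$ ($n = \sqrt{-5 + 2 \left(-2\right)^{2}} = \sqrt{-5 + 2 \cdot 4} = \sqrt{-5 + 8} = \sqrt{3} \approx 1.732$)
$\left(l{\left(5 \right)} + \frac{1}{n - 14}\right)^{2} = \left(-1 + \frac{1}{\sqrt{3} - 14}\right)^{2} = \left(-1 + \frac{1}{-14 + \sqrt{3}}\right)^{2}$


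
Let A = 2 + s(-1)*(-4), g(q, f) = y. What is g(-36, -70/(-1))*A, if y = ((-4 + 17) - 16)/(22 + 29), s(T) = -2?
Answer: -10/17 ≈ -0.58823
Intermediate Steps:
y = -1/17 (y = (13 - 16)/51 = -3*1/51 = -1/17 ≈ -0.058824)
g(q, f) = -1/17
A = 10 (A = 2 - 2*(-4) = 2 + 8 = 10)
g(-36, -70/(-1))*A = -1/17*10 = -10/17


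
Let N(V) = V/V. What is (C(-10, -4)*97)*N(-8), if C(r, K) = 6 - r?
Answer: 1552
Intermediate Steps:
N(V) = 1
(C(-10, -4)*97)*N(-8) = ((6 - 1*(-10))*97)*1 = ((6 + 10)*97)*1 = (16*97)*1 = 1552*1 = 1552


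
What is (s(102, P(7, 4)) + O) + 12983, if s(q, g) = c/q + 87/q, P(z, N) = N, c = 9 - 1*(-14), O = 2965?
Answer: 813403/51 ≈ 15949.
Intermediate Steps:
c = 23 (c = 9 + 14 = 23)
s(q, g) = 110/q (s(q, g) = 23/q + 87/q = 110/q)
(s(102, P(7, 4)) + O) + 12983 = (110/102 + 2965) + 12983 = (110*(1/102) + 2965) + 12983 = (55/51 + 2965) + 12983 = 151270/51 + 12983 = 813403/51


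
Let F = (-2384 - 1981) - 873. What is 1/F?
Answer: -1/5238 ≈ -0.00019091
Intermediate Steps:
F = -5238 (F = -4365 - 873 = -5238)
1/F = 1/(-5238) = -1/5238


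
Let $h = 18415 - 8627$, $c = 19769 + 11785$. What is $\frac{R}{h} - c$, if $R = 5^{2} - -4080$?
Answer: $- \frac{308846447}{9788} \approx -31554.0$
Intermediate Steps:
$c = 31554$
$h = 9788$ ($h = 18415 - 8627 = 9788$)
$R = 4105$ ($R = 25 + 4080 = 4105$)
$\frac{R}{h} - c = \frac{4105}{9788} - 31554 = - \frac{308846447}{9788}$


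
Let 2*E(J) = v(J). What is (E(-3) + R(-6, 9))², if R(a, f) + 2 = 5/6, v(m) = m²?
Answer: 100/9 ≈ 11.111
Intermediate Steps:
E(J) = J²/2
R(a, f) = -7/6 (R(a, f) = -2 + 5/6 = -2 + (⅙)*5 = -2 + ⅚ = -7/6)
(E(-3) + R(-6, 9))² = ((½)*(-3)² - 7/6)² = ((½)*9 - 7/6)² = (9/2 - 7/6)² = (10/3)² = 100/9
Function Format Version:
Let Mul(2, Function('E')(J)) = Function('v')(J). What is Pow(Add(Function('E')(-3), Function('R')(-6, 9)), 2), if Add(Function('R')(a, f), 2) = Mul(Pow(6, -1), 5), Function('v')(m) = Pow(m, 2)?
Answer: Rational(100, 9) ≈ 11.111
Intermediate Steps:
Function('E')(J) = Mul(Rational(1, 2), Pow(J, 2))
Function('R')(a, f) = Rational(-7, 6) (Function('R')(a, f) = Add(-2, Mul(Pow(6, -1), 5)) = Add(-2, Mul(Rational(1, 6), 5)) = Add(-2, Rational(5, 6)) = Rational(-7, 6))
Pow(Add(Function('E')(-3), Function('R')(-6, 9)), 2) = Pow(Add(Mul(Rational(1, 2), Pow(-3, 2)), Rational(-7, 6)), 2) = Pow(Add(Mul(Rational(1, 2), 9), Rational(-7, 6)), 2) = Pow(Add(Rational(9, 2), Rational(-7, 6)), 2) = Pow(Rational(10, 3), 2) = Rational(100, 9)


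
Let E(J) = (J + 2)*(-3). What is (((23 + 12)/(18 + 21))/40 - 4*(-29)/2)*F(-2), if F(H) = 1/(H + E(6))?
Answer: -18103/8112 ≈ -2.2316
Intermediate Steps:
E(J) = -6 - 3*J (E(J) = (2 + J)*(-3) = -6 - 3*J)
F(H) = 1/(-24 + H) (F(H) = 1/(H + (-6 - 3*6)) = 1/(H + (-6 - 18)) = 1/(H - 24) = 1/(-24 + H))
(((23 + 12)/(18 + 21))/40 - 4*(-29)/2)*F(-2) = (((23 + 12)/(18 + 21))/40 - 4*(-29)/2)/(-24 - 2) = ((35/39)*(1/40) + 116*(1/2))/(-26) = ((35*(1/39))*(1/40) + 58)*(-1/26) = ((35/39)*(1/40) + 58)*(-1/26) = (7/312 + 58)*(-1/26) = (18103/312)*(-1/26) = -18103/8112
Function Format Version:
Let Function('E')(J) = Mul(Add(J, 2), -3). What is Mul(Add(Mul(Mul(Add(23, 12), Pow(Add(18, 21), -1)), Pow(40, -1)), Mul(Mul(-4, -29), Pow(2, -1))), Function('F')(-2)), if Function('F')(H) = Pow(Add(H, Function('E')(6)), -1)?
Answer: Rational(-18103, 8112) ≈ -2.2316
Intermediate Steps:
Function('E')(J) = Add(-6, Mul(-3, J)) (Function('E')(J) = Mul(Add(2, J), -3) = Add(-6, Mul(-3, J)))
Function('F')(H) = Pow(Add(-24, H), -1) (Function('F')(H) = Pow(Add(H, Add(-6, Mul(-3, 6))), -1) = Pow(Add(H, Add(-6, -18)), -1) = Pow(Add(H, -24), -1) = Pow(Add(-24, H), -1))
Mul(Add(Mul(Mul(Add(23, 12), Pow(Add(18, 21), -1)), Pow(40, -1)), Mul(Mul(-4, -29), Pow(2, -1))), Function('F')(-2)) = Mul(Add(Mul(Mul(Add(23, 12), Pow(Add(18, 21), -1)), Pow(40, -1)), Mul(Mul(-4, -29), Pow(2, -1))), Pow(Add(-24, -2), -1)) = Mul(Add(Mul(Mul(35, Pow(39, -1)), Rational(1, 40)), Mul(116, Rational(1, 2))), Pow(-26, -1)) = Mul(Add(Mul(Mul(35, Rational(1, 39)), Rational(1, 40)), 58), Rational(-1, 26)) = Mul(Add(Mul(Rational(35, 39), Rational(1, 40)), 58), Rational(-1, 26)) = Mul(Add(Rational(7, 312), 58), Rational(-1, 26)) = Mul(Rational(18103, 312), Rational(-1, 26)) = Rational(-18103, 8112)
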